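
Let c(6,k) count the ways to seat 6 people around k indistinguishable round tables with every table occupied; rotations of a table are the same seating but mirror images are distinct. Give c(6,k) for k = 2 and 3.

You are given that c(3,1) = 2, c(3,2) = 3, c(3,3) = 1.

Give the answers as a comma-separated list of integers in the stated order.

274, 225

i=4: T(4,1)=0+3·2=6 | T(4,2)=2+3·3=11 | T(4,3)=3+3·1=6
i=5: T(5,1)=0+4·6=24 | T(5,2)=6+4·11=50 | T(5,3)=11+4·6=35
i=6: T(6,2)=24+5·50=274 | T(6,3)=50+5·35=225
Read c(6,2) = 274, c(6,3) = 225.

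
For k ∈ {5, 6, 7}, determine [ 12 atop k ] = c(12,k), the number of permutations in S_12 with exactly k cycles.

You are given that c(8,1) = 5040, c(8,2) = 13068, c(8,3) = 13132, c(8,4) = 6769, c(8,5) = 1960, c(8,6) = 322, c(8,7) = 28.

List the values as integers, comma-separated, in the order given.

r9: T_9,2=8×13068+5040=109584; T_9,3=8×13132+13068=118124; T_9,4=8×6769+13132=67284; T_9,5=8×1960+6769=22449; T_9,6=8×322+1960=4536; T_9,7=8×28+322=546
r10: T_10,3=9×118124+109584=1172700; T_10,4=9×67284+118124=723680; T_10,5=9×22449+67284=269325; T_10,6=9×4536+22449=63273; T_10,7=9×546+4536=9450
r11: T_11,4=10×723680+1172700=8409500; T_11,5=10×269325+723680=3416930; T_11,6=10×63273+269325=902055; T_11,7=10×9450+63273=157773
r12: T_12,5=11×3416930+8409500=45995730; T_12,6=11×902055+3416930=13339535; T_12,7=11×157773+902055=2637558
Read c(12,5) = 45995730, c(12,6) = 13339535, c(12,7) = 2637558.

45995730, 13339535, 2637558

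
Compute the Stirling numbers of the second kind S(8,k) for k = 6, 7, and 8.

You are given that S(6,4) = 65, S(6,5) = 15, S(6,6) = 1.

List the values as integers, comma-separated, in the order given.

266, 28, 1

[7] T[7,5]:5*15+65=140 · T[7,6]:6*1+15=21 · T[7,7]:7*0+1=1
[8] T[8,6]:6*21+140=266 · T[8,7]:7*1+21=28 · T[8,8]:8*0+1=1
Read S(8,6) = 266, S(8,7) = 28, S(8,8) = 1.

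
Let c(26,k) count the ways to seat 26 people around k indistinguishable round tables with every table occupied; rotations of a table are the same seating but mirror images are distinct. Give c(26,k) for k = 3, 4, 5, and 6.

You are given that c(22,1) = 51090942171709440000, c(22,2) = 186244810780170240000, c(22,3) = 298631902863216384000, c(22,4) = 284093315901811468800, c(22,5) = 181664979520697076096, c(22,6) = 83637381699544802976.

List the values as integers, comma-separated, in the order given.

r23: T_23,1=22×51090942171709440000+0=1124000727777607680000; T_23,2=22×186244810780170240000+51090942171709440000=4148476779335454720000; T_23,3=22×298631902863216384000+186244810780170240000=6756146673770930688000; T_23,4=22×284093315901811468800+298631902863216384000=6548684852703068697600; T_23,5=22×181664979520697076096+284093315901811468800=4280722865357147142912; T_23,6=22×83637381699544802976+181664979520697076096=2021687376910682741568
r24: T_24,1=23×1124000727777607680000+0=25852016738884976640000; T_24,2=23×4148476779335454720000+1124000727777607680000=96538966652493066240000; T_24,3=23×6756146673770930688000+4148476779335454720000=159539850276066860544000; T_24,4=23×6548684852703068697600+6756146673770930688000=157375898285941510732800; T_24,5=23×4280722865357147142912+6548684852703068697600=105005310755917452984576; T_24,6=23×2021687376910682741568+4280722865357147142912=50779532534302850198976
r25: T_25,2=24×96538966652493066240000+25852016738884976640000=2342787216398718566400000; T_25,3=24×159539850276066860544000+96538966652493066240000=3925495373278097719296000; T_25,4=24×157375898285941510732800+159539850276066860544000=3936561409138663118131200; T_25,5=24×105005310755917452984576+157375898285941510732800=2677503356427960382362624; T_25,6=24×50779532534302850198976+105005310755917452984576=1323714091579185857760000
r26: T_26,3=25×3925495373278097719296000+2342787216398718566400000=100480171548351161548800000; T_26,4=25×3936561409138663118131200+3925495373278097719296000=102339530601744675672576000; T_26,5=25×2677503356427960382362624+3936561409138663118131200=70874145319837672677196800; T_26,6=25×1323714091579185857760000+2677503356427960382362624=35770355645907606826362624
Read c(26,3) = 100480171548351161548800000, c(26,4) = 102339530601744675672576000, c(26,5) = 70874145319837672677196800, c(26,6) = 35770355645907606826362624.

100480171548351161548800000, 102339530601744675672576000, 70874145319837672677196800, 35770355645907606826362624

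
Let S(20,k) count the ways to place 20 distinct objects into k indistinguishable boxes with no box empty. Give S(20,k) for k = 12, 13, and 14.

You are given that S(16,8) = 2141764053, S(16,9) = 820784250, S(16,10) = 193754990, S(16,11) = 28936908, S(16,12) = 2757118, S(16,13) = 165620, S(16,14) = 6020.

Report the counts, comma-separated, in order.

411016633391, 61068660380, 6302524580

@17  (17,9):820784250·9+2141764053→9528822303, (17,10):193754990·10+820784250→2758334150, (17,11):28936908·11+193754990→512060978, (17,12):2757118·12+28936908→62022324, (17,13):165620·13+2757118→4910178, (17,14):6020·14+165620→249900
@18  (18,10):2758334150·10+9528822303→37112163803, (18,11):512060978·11+2758334150→8391004908, (18,12):62022324·12+512060978→1256328866, (18,13):4910178·13+62022324→125854638, (18,14):249900·14+4910178→8408778
@19  (19,11):8391004908·11+37112163803→129413217791, (19,12):1256328866·12+8391004908→23466951300, (19,13):125854638·13+1256328866→2892439160, (19,14):8408778·14+125854638→243577530
@20  (20,12):23466951300·12+129413217791→411016633391, (20,13):2892439160·13+23466951300→61068660380, (20,14):243577530·14+2892439160→6302524580
Read S(20,12) = 411016633391, S(20,13) = 61068660380, S(20,14) = 6302524580.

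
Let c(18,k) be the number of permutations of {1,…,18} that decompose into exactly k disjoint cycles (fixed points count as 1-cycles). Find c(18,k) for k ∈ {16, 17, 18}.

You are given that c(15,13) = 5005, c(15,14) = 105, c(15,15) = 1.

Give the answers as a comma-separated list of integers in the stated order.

10812, 153, 1

r16: T_16,14=15×105+5005=6580; T_16,15=15×1+105=120; T_16,16=15×0+1=1
r17: T_17,15=16×120+6580=8500; T_17,16=16×1+120=136; T_17,17=16×0+1=1
r18: T_18,16=17×136+8500=10812; T_18,17=17×1+136=153; T_18,18=17×0+1=1
Read c(18,16) = 10812, c(18,17) = 153, c(18,18) = 1.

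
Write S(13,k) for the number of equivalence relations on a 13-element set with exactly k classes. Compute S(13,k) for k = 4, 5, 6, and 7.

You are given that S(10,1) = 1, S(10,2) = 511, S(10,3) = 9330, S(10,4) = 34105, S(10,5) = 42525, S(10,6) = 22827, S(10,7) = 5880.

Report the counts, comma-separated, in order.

2532530, 7508501, 9321312, 5715424

r11: T_11,2=2×511+1=1023; T_11,3=3×9330+511=28501; T_11,4=4×34105+9330=145750; T_11,5=5×42525+34105=246730; T_11,6=6×22827+42525=179487; T_11,7=7×5880+22827=63987
r12: T_12,3=3×28501+1023=86526; T_12,4=4×145750+28501=611501; T_12,5=5×246730+145750=1379400; T_12,6=6×179487+246730=1323652; T_12,7=7×63987+179487=627396
r13: T_13,4=4×611501+86526=2532530; T_13,5=5×1379400+611501=7508501; T_13,6=6×1323652+1379400=9321312; T_13,7=7×627396+1323652=5715424
Read S(13,4) = 2532530, S(13,5) = 7508501, S(13,6) = 9321312, S(13,7) = 5715424.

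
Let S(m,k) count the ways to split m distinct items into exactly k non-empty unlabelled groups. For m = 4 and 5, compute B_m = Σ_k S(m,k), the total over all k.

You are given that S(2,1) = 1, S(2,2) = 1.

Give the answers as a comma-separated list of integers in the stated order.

r3: T_3,1=1×1+0=1; T_3,2=2×1+1=3; T_3,3=3×0+1=1
r4: T_4,1=1×1+0=1; T_4,2=2×3+1=7; T_4,3=3×1+3=6; T_4,4=4×0+1=1
r5: T_5,1=1×1+0=1; T_5,2=2×7+1=15; T_5,3=3×6+7=25; T_5,4=4×1+6=10; T_5,5=5×0+1=1
B_4 = ΣS(4,k) = 1+7+6+1 = 15
B_5 = ΣS(5,k) = 1+15+25+10+1 = 52

15, 52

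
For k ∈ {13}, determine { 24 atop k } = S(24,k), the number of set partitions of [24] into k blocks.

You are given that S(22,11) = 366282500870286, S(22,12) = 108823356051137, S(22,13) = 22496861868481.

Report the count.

6888836057922000

i=23: T(23,12)=366282500870286+12·108823356051137=1672162773483930 | T(23,13)=108823356051137+13·22496861868481=401282560341390
i=24: T(24,13)=1672162773483930+13·401282560341390=6888836057922000
Read S(24,13) = 6888836057922000.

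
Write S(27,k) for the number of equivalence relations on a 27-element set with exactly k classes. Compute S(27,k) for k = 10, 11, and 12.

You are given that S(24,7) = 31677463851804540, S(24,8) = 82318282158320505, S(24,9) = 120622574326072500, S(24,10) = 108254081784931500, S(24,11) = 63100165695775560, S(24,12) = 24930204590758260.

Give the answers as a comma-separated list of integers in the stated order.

i=25: T(25,8)=31677463851804540+8·82318282158320505=690223721118368580 | T(25,9)=82318282158320505+9·120622574326072500=1167921451092973005 | T(25,10)=120622574326072500+10·108254081784931500=1203163392175387500 | T(25,11)=108254081784931500+11·63100165695775560=802355904438462660 | T(25,12)=63100165695775560+12·24930204590758260=362262620784874680
i=26: T(26,9)=690223721118368580+9·1167921451092973005=11201516780955125625 | T(26,10)=1167921451092973005+10·1203163392175387500=13199555372846848005 | T(26,11)=1203163392175387500+11·802355904438462660=10029078340998476760 | T(26,12)=802355904438462660+12·362262620784874680=5149507353856958820
i=27: T(27,10)=11201516780955125625+10·13199555372846848005=143197070509423605675 | T(27,11)=13199555372846848005+11·10029078340998476760=123519417123830092365 | T(27,12)=10029078340998476760+12·5149507353856958820=71823166587281982600
Read S(27,10) = 143197070509423605675, S(27,11) = 123519417123830092365, S(27,12) = 71823166587281982600.

143197070509423605675, 123519417123830092365, 71823166587281982600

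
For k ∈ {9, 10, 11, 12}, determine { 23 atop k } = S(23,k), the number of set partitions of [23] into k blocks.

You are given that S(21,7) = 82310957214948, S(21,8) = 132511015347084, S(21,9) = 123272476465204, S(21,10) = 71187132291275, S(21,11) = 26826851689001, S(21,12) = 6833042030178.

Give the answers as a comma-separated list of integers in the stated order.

r22: T_22,8=8×132511015347084+82310957214948=1142399079991620; T_22,9=9×123272476465204+132511015347084=1241963303533920; T_22,10=10×71187132291275+123272476465204=835143799377954; T_22,11=11×26826851689001+71187132291275=366282500870286; T_22,12=12×6833042030178+26826851689001=108823356051137
r23: T_23,9=9×1241963303533920+1142399079991620=12320068811796900; T_23,10=10×835143799377954+1241963303533920=9593401297313460; T_23,11=11×366282500870286+835143799377954=4864251308951100; T_23,12=12×108823356051137+366282500870286=1672162773483930
Read S(23,9) = 12320068811796900, S(23,10) = 9593401297313460, S(23,11) = 4864251308951100, S(23,12) = 1672162773483930.

12320068811796900, 9593401297313460, 4864251308951100, 1672162773483930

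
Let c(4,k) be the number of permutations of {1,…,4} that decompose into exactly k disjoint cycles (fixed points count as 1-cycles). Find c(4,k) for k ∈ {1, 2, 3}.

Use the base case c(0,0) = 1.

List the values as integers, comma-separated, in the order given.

6, 11, 6

r1: T_1,1=0×0+1=1
r2: T_2,1=1×1+0=1; T_2,2=1×0+1=1
r3: T_3,1=2×1+0=2; T_3,2=2×1+1=3; T_3,3=2×0+1=1
r4: T_4,1=3×2+0=6; T_4,2=3×3+2=11; T_4,3=3×1+3=6
Read c(4,1) = 6, c(4,2) = 11, c(4,3) = 6.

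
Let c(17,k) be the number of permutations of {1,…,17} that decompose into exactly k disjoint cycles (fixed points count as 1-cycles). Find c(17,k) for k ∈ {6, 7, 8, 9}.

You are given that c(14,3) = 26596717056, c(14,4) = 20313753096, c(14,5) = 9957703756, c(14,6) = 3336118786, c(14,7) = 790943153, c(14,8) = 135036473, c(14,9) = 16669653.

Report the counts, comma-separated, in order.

row 15: T[15][4]=14·20313753096+26596717056=310989260400  T[15][5]=14·9957703756+20313753096=159721605680  T[15][6]=14·3336118786+9957703756=56663366760  T[15][7]=14·790943153+3336118786=14409322928  T[15][8]=14·135036473+790943153=2681453775  T[15][9]=14·16669653+135036473=368411615
row 16: T[16][5]=15·159721605680+310989260400=2706813345600  T[16][6]=15·56663366760+159721605680=1009672107080  T[16][7]=15·14409322928+56663366760=272803210680  T[16][8]=15·2681453775+14409322928=54631129553  T[16][9]=15·368411615+2681453775=8207628000
row 17: T[17][6]=16·1009672107080+2706813345600=18861567058880  T[17][7]=16·272803210680+1009672107080=5374523477960  T[17][8]=16·54631129553+272803210680=1146901283528  T[17][9]=16·8207628000+54631129553=185953177553
Read c(17,6) = 18861567058880, c(17,7) = 5374523477960, c(17,8) = 1146901283528, c(17,9) = 185953177553.

18861567058880, 5374523477960, 1146901283528, 185953177553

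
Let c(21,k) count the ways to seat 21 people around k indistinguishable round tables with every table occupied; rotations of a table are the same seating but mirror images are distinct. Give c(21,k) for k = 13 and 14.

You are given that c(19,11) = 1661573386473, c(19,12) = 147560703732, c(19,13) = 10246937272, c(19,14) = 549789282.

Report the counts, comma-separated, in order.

11310276995381, 756111184500

[20] T[20,12]:19*147560703732+1661573386473=4465226757381 · T[20,13]:19*10246937272+147560703732=342252511900 · T[20,14]:19*549789282+10246937272=20692933630
[21] T[21,13]:20*342252511900+4465226757381=11310276995381 · T[21,14]:20*20692933630+342252511900=756111184500
Read c(21,13) = 11310276995381, c(21,14) = 756111184500.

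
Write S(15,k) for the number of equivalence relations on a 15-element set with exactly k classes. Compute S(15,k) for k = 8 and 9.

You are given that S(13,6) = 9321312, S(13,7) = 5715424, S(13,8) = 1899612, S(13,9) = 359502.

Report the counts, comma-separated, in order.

216627840, 67128490

i=14: T(14,7)=9321312+7·5715424=49329280 | T(14,8)=5715424+8·1899612=20912320 | T(14,9)=1899612+9·359502=5135130
i=15: T(15,8)=49329280+8·20912320=216627840 | T(15,9)=20912320+9·5135130=67128490
Read S(15,8) = 216627840, S(15,9) = 67128490.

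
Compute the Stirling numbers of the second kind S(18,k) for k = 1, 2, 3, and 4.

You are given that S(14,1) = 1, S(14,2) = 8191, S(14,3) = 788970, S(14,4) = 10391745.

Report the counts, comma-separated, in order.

r15: T_15,1=1×1+0=1; T_15,2=2×8191+1=16383; T_15,3=3×788970+8191=2375101; T_15,4=4×10391745+788970=42355950
r16: T_16,1=1×1+0=1; T_16,2=2×16383+1=32767; T_16,3=3×2375101+16383=7141686; T_16,4=4×42355950+2375101=171798901
r17: T_17,1=1×1+0=1; T_17,2=2×32767+1=65535; T_17,3=3×7141686+32767=21457825; T_17,4=4×171798901+7141686=694337290
r18: T_18,1=1×1+0=1; T_18,2=2×65535+1=131071; T_18,3=3×21457825+65535=64439010; T_18,4=4×694337290+21457825=2798806985
Read S(18,1) = 1, S(18,2) = 131071, S(18,3) = 64439010, S(18,4) = 2798806985.

1, 131071, 64439010, 2798806985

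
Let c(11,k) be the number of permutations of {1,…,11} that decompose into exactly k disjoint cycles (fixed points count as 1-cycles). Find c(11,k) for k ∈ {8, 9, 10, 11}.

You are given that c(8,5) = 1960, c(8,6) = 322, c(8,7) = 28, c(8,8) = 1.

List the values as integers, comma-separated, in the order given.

row 9: T[9][6]=8·322+1960=4536  T[9][7]=8·28+322=546  T[9][8]=8·1+28=36  T[9][9]=8·0+1=1
row 10: T[10][7]=9·546+4536=9450  T[10][8]=9·36+546=870  T[10][9]=9·1+36=45  T[10][10]=9·0+1=1
row 11: T[11][8]=10·870+9450=18150  T[11][9]=10·45+870=1320  T[11][10]=10·1+45=55  T[11][11]=10·0+1=1
Read c(11,8) = 18150, c(11,9) = 1320, c(11,10) = 55, c(11,11) = 1.

18150, 1320, 55, 1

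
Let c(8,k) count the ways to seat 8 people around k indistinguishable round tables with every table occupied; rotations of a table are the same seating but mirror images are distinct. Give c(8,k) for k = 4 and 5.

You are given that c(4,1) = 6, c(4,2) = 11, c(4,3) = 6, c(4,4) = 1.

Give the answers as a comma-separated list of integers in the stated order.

[5] T[5,1]:4*6+0=24 · T[5,2]:4*11+6=50 · T[5,3]:4*6+11=35 · T[5,4]:4*1+6=10 · T[5,5]:4*0+1=1
[6] T[6,2]:5*50+24=274 · T[6,3]:5*35+50=225 · T[6,4]:5*10+35=85 · T[6,5]:5*1+10=15
[7] T[7,3]:6*225+274=1624 · T[7,4]:6*85+225=735 · T[7,5]:6*15+85=175
[8] T[8,4]:7*735+1624=6769 · T[8,5]:7*175+735=1960
Read c(8,4) = 6769, c(8,5) = 1960.

6769, 1960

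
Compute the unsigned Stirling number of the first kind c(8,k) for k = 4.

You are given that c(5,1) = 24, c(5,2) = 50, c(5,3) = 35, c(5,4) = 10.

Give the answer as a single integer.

6769

[6] T[6,2]:5*50+24=274 · T[6,3]:5*35+50=225 · T[6,4]:5*10+35=85
[7] T[7,3]:6*225+274=1624 · T[7,4]:6*85+225=735
[8] T[8,4]:7*735+1624=6769
Read c(8,4) = 6769.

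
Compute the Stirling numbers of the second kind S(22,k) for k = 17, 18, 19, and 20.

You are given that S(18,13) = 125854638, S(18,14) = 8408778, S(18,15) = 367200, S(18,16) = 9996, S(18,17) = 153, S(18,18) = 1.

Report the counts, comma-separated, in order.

1404142047, 53374629, 1389850, 23485

@19  (19,14):8408778·14+125854638→243577530, (19,15):367200·15+8408778→13916778, (19,16):9996·16+367200→527136, (19,17):153·17+9996→12597, (19,18):1·18+153→171, (19,19):0·19+1→1
@20  (20,15):13916778·15+243577530→452329200, (20,16):527136·16+13916778→22350954, (20,17):12597·17+527136→741285, (20,18):171·18+12597→15675, (20,19):1·19+171→190, (20,20):0·20+1→1
@21  (21,16):22350954·16+452329200→809944464, (21,17):741285·17+22350954→34952799, (21,18):15675·18+741285→1023435, (21,19):190·19+15675→19285, (21,20):1·20+190→210
@22  (22,17):34952799·17+809944464→1404142047, (22,18):1023435·18+34952799→53374629, (22,19):19285·19+1023435→1389850, (22,20):210·20+19285→23485
Read S(22,17) = 1404142047, S(22,18) = 53374629, S(22,19) = 1389850, S(22,20) = 23485.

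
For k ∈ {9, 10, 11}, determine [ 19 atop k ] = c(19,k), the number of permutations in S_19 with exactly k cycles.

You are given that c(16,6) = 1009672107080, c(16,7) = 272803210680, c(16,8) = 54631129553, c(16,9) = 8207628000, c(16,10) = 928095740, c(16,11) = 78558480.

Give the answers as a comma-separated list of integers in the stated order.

102417740732658, 14710753408923, 1661573386473

@17  (17,7):272803210680·16+1009672107080→5374523477960, (17,8):54631129553·16+272803210680→1146901283528, (17,9):8207628000·16+54631129553→185953177553, (17,10):928095740·16+8207628000→23057159840, (17,11):78558480·16+928095740→2185031420
@18  (18,8):1146901283528·17+5374523477960→24871845297936, (18,9):185953177553·17+1146901283528→4308105301929, (18,10):23057159840·17+185953177553→577924894833, (18,11):2185031420·17+23057159840→60202693980
@19  (19,9):4308105301929·18+24871845297936→102417740732658, (19,10):577924894833·18+4308105301929→14710753408923, (19,11):60202693980·18+577924894833→1661573386473
Read c(19,9) = 102417740732658, c(19,10) = 14710753408923, c(19,11) = 1661573386473.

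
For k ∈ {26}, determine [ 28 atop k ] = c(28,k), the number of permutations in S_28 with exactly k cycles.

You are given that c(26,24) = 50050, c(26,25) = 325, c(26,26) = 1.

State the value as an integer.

67977

i=27: T(27,25)=50050+26·325=58500 | T(27,26)=325+26·1=351
i=28: T(28,26)=58500+27·351=67977
Read c(28,26) = 67977.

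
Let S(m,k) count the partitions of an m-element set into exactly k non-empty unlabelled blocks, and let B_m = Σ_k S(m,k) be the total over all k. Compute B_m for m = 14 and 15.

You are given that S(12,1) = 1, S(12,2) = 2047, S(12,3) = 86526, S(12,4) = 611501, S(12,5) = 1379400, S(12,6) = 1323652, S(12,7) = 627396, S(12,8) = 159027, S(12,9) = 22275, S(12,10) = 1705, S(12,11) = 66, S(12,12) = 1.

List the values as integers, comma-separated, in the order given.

190899322, 1382958545

@13  (13,1):1·1+0→1, (13,2):2047·2+1→4095, (13,3):86526·3+2047→261625, (13,4):611501·4+86526→2532530, (13,5):1379400·5+611501→7508501, (13,6):1323652·6+1379400→9321312, (13,7):627396·7+1323652→5715424, (13,8):159027·8+627396→1899612, (13,9):22275·9+159027→359502, (13,10):1705·10+22275→39325, (13,11):66·11+1705→2431, (13,12):1·12+66→78, (13,13):0·13+1→1
@14  (14,1):1·1+0→1, (14,2):4095·2+1→8191, (14,3):261625·3+4095→788970, (14,4):2532530·4+261625→10391745, (14,5):7508501·5+2532530→40075035, (14,6):9321312·6+7508501→63436373, (14,7):5715424·7+9321312→49329280, (14,8):1899612·8+5715424→20912320, (14,9):359502·9+1899612→5135130, (14,10):39325·10+359502→752752, (14,11):2431·11+39325→66066, (14,12):78·12+2431→3367, (14,13):1·13+78→91, (14,14):0·14+1→1
@15  (15,1):1·1+0→1, (15,2):8191·2+1→16383, (15,3):788970·3+8191→2375101, (15,4):10391745·4+788970→42355950, (15,5):40075035·5+10391745→210766920, (15,6):63436373·6+40075035→420693273, (15,7):49329280·7+63436373→408741333, (15,8):20912320·8+49329280→216627840, (15,9):5135130·9+20912320→67128490, (15,10):752752·10+5135130→12662650, (15,11):66066·11+752752→1479478, (15,12):3367·12+66066→106470, (15,13):91·13+3367→4550, (15,14):1·14+91→105, (15,15):0·15+1→1
B_14 = ΣS(14,k) = 1+8191+788970+10391745+40075035+63436373+49329280+20912320+5135130+752752+66066+3367+91+1 = 190899322
B_15 = ΣS(15,k) = 1+16383+2375101+42355950+210766920+420693273+408741333+216627840+67128490+12662650+1479478+106470+4550+105+1 = 1382958545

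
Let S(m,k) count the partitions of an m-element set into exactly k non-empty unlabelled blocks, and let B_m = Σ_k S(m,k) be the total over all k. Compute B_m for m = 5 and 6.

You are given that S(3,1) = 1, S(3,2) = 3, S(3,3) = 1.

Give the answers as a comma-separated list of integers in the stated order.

52, 203

r4: T_4,1=1×1+0=1; T_4,2=2×3+1=7; T_4,3=3×1+3=6; T_4,4=4×0+1=1
r5: T_5,1=1×1+0=1; T_5,2=2×7+1=15; T_5,3=3×6+7=25; T_5,4=4×1+6=10; T_5,5=5×0+1=1
r6: T_6,1=1×1+0=1; T_6,2=2×15+1=31; T_6,3=3×25+15=90; T_6,4=4×10+25=65; T_6,5=5×1+10=15; T_6,6=6×0+1=1
B_5 = ΣS(5,k) = 1+15+25+10+1 = 52
B_6 = ΣS(6,k) = 1+31+90+65+15+1 = 203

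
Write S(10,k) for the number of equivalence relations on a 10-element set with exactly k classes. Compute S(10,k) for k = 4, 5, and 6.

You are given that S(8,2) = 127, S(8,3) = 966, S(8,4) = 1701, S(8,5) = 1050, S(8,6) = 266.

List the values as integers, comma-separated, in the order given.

[9] T[9,3]:3*966+127=3025 · T[9,4]:4*1701+966=7770 · T[9,5]:5*1050+1701=6951 · T[9,6]:6*266+1050=2646
[10] T[10,4]:4*7770+3025=34105 · T[10,5]:5*6951+7770=42525 · T[10,6]:6*2646+6951=22827
Read S(10,4) = 34105, S(10,5) = 42525, S(10,6) = 22827.

34105, 42525, 22827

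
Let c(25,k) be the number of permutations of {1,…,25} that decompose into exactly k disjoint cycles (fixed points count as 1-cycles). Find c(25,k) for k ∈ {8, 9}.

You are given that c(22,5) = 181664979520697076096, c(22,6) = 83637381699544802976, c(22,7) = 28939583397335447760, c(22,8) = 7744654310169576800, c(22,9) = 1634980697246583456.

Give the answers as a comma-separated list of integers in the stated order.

145901905527662649288000, 34218695959407148992880

i=23: T(23,6)=181664979520697076096+22·83637381699544802976=2021687376910682741568 | T(23,7)=83637381699544802976+22·28939583397335447760=720308216440924653696 | T(23,8)=28939583397335447760+22·7744654310169576800=199321978221066137360 | T(23,9)=7744654310169576800+22·1634980697246583456=43714229649594412832
i=24: T(24,7)=2021687376910682741568+23·720308216440924653696=18588776355051949776576 | T(24,8)=720308216440924653696+23·199321978221066137360=5304713715525445812976 | T(24,9)=199321978221066137360+23·43714229649594412832=1204749260161737632496
i=25: T(25,8)=18588776355051949776576+24·5304713715525445812976=145901905527662649288000 | T(25,9)=5304713715525445812976+24·1204749260161737632496=34218695959407148992880
Read c(25,8) = 145901905527662649288000, c(25,9) = 34218695959407148992880.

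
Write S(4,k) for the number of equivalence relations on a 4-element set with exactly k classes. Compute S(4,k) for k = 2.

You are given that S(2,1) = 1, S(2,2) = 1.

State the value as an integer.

7

[3] T[3,1]:1*1+0=1 · T[3,2]:2*1+1=3
[4] T[4,2]:2*3+1=7
Read S(4,2) = 7.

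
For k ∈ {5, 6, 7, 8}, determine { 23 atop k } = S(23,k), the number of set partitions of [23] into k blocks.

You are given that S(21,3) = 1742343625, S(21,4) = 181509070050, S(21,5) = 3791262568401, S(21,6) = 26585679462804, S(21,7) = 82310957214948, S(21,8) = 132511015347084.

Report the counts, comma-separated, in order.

i=22: T(22,4)=1742343625+4·181509070050=727778623825 | T(22,5)=181509070050+5·3791262568401=19137821912055 | T(22,6)=3791262568401+6·26585679462804=163305339345225 | T(22,7)=26585679462804+7·82310957214948=602762379967440 | T(22,8)=82310957214948+8·132511015347084=1142399079991620
i=23: T(23,5)=727778623825+5·19137821912055=96416888184100 | T(23,6)=19137821912055+6·163305339345225=998969857983405 | T(23,7)=163305339345225+7·602762379967440=4382641999117305 | T(23,8)=602762379967440+8·1142399079991620=9741955019900400
Read S(23,5) = 96416888184100, S(23,6) = 998969857983405, S(23,7) = 4382641999117305, S(23,8) = 9741955019900400.

96416888184100, 998969857983405, 4382641999117305, 9741955019900400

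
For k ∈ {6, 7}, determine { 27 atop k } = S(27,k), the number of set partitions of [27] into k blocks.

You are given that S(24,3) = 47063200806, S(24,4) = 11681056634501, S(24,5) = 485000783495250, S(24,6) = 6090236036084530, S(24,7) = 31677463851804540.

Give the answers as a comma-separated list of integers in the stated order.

1359801318005044551, 11647571772911241531

r25: T_25,4=4×11681056634501+47063200806=46771289738810; T_25,5=5×485000783495250+11681056634501=2436684974110751; T_25,6=6×6090236036084530+485000783495250=37026417000002430; T_25,7=7×31677463851804540+6090236036084530=227832482998716310
r26: T_26,5=5×2436684974110751+46771289738810=12230196160292565; T_26,6=6×37026417000002430+2436684974110751=224595186974125331; T_26,7=7×227832482998716310+37026417000002430=1631853797991016600
r27: T_27,6=6×224595186974125331+12230196160292565=1359801318005044551; T_27,7=7×1631853797991016600+224595186974125331=11647571772911241531
Read S(27,6) = 1359801318005044551, S(27,7) = 11647571772911241531.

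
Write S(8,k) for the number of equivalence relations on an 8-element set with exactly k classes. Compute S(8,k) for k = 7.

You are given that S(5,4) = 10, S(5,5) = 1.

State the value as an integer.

28

row 6: T[6][5]=5·1+10=15  T[6][6]=6·0+1=1
row 7: T[7][6]=6·1+15=21  T[7][7]=7·0+1=1
row 8: T[8][7]=7·1+21=28
Read S(8,7) = 28.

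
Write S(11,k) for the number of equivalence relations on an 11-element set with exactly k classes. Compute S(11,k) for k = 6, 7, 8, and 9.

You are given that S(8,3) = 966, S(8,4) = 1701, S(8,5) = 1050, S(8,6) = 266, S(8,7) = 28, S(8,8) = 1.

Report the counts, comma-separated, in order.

i=9: T(9,4)=966+4·1701=7770 | T(9,5)=1701+5·1050=6951 | T(9,6)=1050+6·266=2646 | T(9,7)=266+7·28=462 | T(9,8)=28+8·1=36 | T(9,9)=1+9·0=1
i=10: T(10,5)=7770+5·6951=42525 | T(10,6)=6951+6·2646=22827 | T(10,7)=2646+7·462=5880 | T(10,8)=462+8·36=750 | T(10,9)=36+9·1=45
i=11: T(11,6)=42525+6·22827=179487 | T(11,7)=22827+7·5880=63987 | T(11,8)=5880+8·750=11880 | T(11,9)=750+9·45=1155
Read S(11,6) = 179487, S(11,7) = 63987, S(11,8) = 11880, S(11,9) = 1155.

179487, 63987, 11880, 1155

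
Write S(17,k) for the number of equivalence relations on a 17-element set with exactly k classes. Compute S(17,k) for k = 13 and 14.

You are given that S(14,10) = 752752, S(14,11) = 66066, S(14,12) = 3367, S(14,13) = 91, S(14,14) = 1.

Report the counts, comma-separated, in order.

@15  (15,11):66066·11+752752→1479478, (15,12):3367·12+66066→106470, (15,13):91·13+3367→4550, (15,14):1·14+91→105
@16  (16,12):106470·12+1479478→2757118, (16,13):4550·13+106470→165620, (16,14):105·14+4550→6020
@17  (17,13):165620·13+2757118→4910178, (17,14):6020·14+165620→249900
Read S(17,13) = 4910178, S(17,14) = 249900.

4910178, 249900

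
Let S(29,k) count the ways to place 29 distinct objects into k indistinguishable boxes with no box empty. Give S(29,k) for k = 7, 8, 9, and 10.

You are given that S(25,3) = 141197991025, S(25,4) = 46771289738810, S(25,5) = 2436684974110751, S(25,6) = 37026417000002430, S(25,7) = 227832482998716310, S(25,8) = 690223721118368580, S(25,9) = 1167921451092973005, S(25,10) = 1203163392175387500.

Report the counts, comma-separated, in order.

588469772213874823272, 3224318613979279184316, 9452962848327254398506, 16392038075086211019625

row 26: T[26][4]=4·46771289738810+141197991025=187226356946265  T[26][5]=5·2436684974110751+46771289738810=12230196160292565  T[26][6]=6·37026417000002430+2436684974110751=224595186974125331  T[26][7]=7·227832482998716310+37026417000002430=1631853797991016600  T[26][8]=8·690223721118368580+227832482998716310=5749622251945664950  T[26][9]=9·1167921451092973005+690223721118368580=11201516780955125625  T[26][10]=10·1203163392175387500+1167921451092973005=13199555372846848005
row 27: T[27][5]=5·12230196160292565+187226356946265=61338207158409090  T[27][6]=6·224595186974125331+12230196160292565=1359801318005044551  T[27][7]=7·1631853797991016600+224595186974125331=11647571772911241531  T[27][8]=8·5749622251945664950+1631853797991016600=47628831813556336200  T[27][9]=9·11201516780955125625+5749622251945664950=106563273280541795575  T[27][10]=10·13199555372846848005+11201516780955125625=143197070509423605675
row 28: T[28][6]=6·1359801318005044551+61338207158409090=8220146115188676396  T[28][7]=7·11647571772911241531+1359801318005044551=82892803728383735268  T[28][8]=8·47628831813556336200+11647571772911241531=392678226281361931131  T[28][9]=9·106563273280541795575+47628831813556336200=1006698291338432496375  T[28][10]=10·143197070509423605675+106563273280541795575=1538533978374777852325
row 29: T[29][7]=7·82892803728383735268+8220146115188676396=588469772213874823272  T[29][8]=8·392678226281361931131+82892803728383735268=3224318613979279184316  T[29][9]=9·1006698291338432496375+392678226281361931131=9452962848327254398506  T[29][10]=10·1538533978374777852325+1006698291338432496375=16392038075086211019625
Read S(29,7) = 588469772213874823272, S(29,8) = 3224318613979279184316, S(29,9) = 9452962848327254398506, S(29,10) = 16392038075086211019625.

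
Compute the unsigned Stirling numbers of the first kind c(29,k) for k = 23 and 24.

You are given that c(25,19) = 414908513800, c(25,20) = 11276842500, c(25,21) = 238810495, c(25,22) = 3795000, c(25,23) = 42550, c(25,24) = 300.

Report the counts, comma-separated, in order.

[26] T[26,20]:25*11276842500+414908513800=696829576300 · T[26,21]:25*238810495+11276842500=17247104875 · T[26,22]:25*3795000+238810495=333685495 · T[26,23]:25*42550+3795000=4858750 · T[26,24]:25*300+42550=50050
[27] T[27,21]:26*17247104875+696829576300=1145254303050 · T[27,22]:26*333685495+17247104875=25922927745 · T[27,23]:26*4858750+333685495=460012995 · T[27,24]:26*50050+4858750=6160050
[28] T[28,22]:27*25922927745+1145254303050=1845173352165 · T[28,23]:27*460012995+25922927745=38343278610 · T[28,24]:27*6160050+460012995=626334345
[29] T[29,23]:28*38343278610+1845173352165=2918785153245 · T[29,24]:28*626334345+38343278610=55880640270
Read c(29,23) = 2918785153245, c(29,24) = 55880640270.

2918785153245, 55880640270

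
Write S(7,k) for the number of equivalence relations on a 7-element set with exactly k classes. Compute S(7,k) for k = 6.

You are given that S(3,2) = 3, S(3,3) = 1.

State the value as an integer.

row 4: T[4][3]=3·1+3=6  T[4][4]=4·0+1=1
row 5: T[5][4]=4·1+6=10  T[5][5]=5·0+1=1
row 6: T[6][5]=5·1+10=15  T[6][6]=6·0+1=1
row 7: T[7][6]=6·1+15=21
Read S(7,6) = 21.

21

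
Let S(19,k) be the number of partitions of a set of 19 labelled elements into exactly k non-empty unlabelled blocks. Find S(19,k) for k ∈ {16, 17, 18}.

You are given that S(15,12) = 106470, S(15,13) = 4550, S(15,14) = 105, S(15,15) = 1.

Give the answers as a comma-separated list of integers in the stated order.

527136, 12597, 171

@16  (16,13):4550·13+106470→165620, (16,14):105·14+4550→6020, (16,15):1·15+105→120, (16,16):0·16+1→1
@17  (17,14):6020·14+165620→249900, (17,15):120·15+6020→7820, (17,16):1·16+120→136, (17,17):0·17+1→1
@18  (18,15):7820·15+249900→367200, (18,16):136·16+7820→9996, (18,17):1·17+136→153, (18,18):0·18+1→1
@19  (19,16):9996·16+367200→527136, (19,17):153·17+9996→12597, (19,18):1·18+153→171
Read S(19,16) = 527136, S(19,17) = 12597, S(19,18) = 171.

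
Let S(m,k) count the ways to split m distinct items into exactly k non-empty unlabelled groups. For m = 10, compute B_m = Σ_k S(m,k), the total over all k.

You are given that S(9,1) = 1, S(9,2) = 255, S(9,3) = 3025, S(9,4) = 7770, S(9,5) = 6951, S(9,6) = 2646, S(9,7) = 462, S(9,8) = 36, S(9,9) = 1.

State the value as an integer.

[10] T[10,1]:1*1+0=1 · T[10,2]:2*255+1=511 · T[10,3]:3*3025+255=9330 · T[10,4]:4*7770+3025=34105 · T[10,5]:5*6951+7770=42525 · T[10,6]:6*2646+6951=22827 · T[10,7]:7*462+2646=5880 · T[10,8]:8*36+462=750 · T[10,9]:9*1+36=45 · T[10,10]:10*0+1=1
B_10 = ΣS(10,k) = 1+511+9330+34105+42525+22827+5880+750+45+1 = 115975

115975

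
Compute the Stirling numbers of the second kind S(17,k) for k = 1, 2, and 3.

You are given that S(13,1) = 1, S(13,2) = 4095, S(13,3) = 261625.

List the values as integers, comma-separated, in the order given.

1, 65535, 21457825

[14] T[14,1]:1*1+0=1 · T[14,2]:2*4095+1=8191 · T[14,3]:3*261625+4095=788970
[15] T[15,1]:1*1+0=1 · T[15,2]:2*8191+1=16383 · T[15,3]:3*788970+8191=2375101
[16] T[16,1]:1*1+0=1 · T[16,2]:2*16383+1=32767 · T[16,3]:3*2375101+16383=7141686
[17] T[17,1]:1*1+0=1 · T[17,2]:2*32767+1=65535 · T[17,3]:3*7141686+32767=21457825
Read S(17,1) = 1, S(17,2) = 65535, S(17,3) = 21457825.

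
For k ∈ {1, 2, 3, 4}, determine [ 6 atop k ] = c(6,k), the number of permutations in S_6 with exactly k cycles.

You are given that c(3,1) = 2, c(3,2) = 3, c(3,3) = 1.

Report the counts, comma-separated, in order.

120, 274, 225, 85

[4] T[4,1]:3*2+0=6 · T[4,2]:3*3+2=11 · T[4,3]:3*1+3=6 · T[4,4]:3*0+1=1
[5] T[5,1]:4*6+0=24 · T[5,2]:4*11+6=50 · T[5,3]:4*6+11=35 · T[5,4]:4*1+6=10
[6] T[6,1]:5*24+0=120 · T[6,2]:5*50+24=274 · T[6,3]:5*35+50=225 · T[6,4]:5*10+35=85
Read c(6,1) = 120, c(6,2) = 274, c(6,3) = 225, c(6,4) = 85.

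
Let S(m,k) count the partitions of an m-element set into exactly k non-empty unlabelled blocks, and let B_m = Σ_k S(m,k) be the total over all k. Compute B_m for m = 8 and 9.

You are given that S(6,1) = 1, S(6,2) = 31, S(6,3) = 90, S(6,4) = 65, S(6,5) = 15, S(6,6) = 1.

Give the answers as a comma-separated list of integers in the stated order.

r7: T_7,1=1×1+0=1; T_7,2=2×31+1=63; T_7,3=3×90+31=301; T_7,4=4×65+90=350; T_7,5=5×15+65=140; T_7,6=6×1+15=21; T_7,7=7×0+1=1
r8: T_8,1=1×1+0=1; T_8,2=2×63+1=127; T_8,3=3×301+63=966; T_8,4=4×350+301=1701; T_8,5=5×140+350=1050; T_8,6=6×21+140=266; T_8,7=7×1+21=28; T_8,8=8×0+1=1
r9: T_9,1=1×1+0=1; T_9,2=2×127+1=255; T_9,3=3×966+127=3025; T_9,4=4×1701+966=7770; T_9,5=5×1050+1701=6951; T_9,6=6×266+1050=2646; T_9,7=7×28+266=462; T_9,8=8×1+28=36; T_9,9=9×0+1=1
B_8 = ΣS(8,k) = 1+127+966+1701+1050+266+28+1 = 4140
B_9 = ΣS(9,k) = 1+255+3025+7770+6951+2646+462+36+1 = 21147

4140, 21147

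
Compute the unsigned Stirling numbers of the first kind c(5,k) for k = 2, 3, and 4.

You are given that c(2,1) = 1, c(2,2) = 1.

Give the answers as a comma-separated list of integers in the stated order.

row 3: T[3][1]=2·1+0=2  T[3][2]=2·1+1=3  T[3][3]=2·0+1=1
row 4: T[4][1]=3·2+0=6  T[4][2]=3·3+2=11  T[4][3]=3·1+3=6  T[4][4]=3·0+1=1
row 5: T[5][2]=4·11+6=50  T[5][3]=4·6+11=35  T[5][4]=4·1+6=10
Read c(5,2) = 50, c(5,3) = 35, c(5,4) = 10.

50, 35, 10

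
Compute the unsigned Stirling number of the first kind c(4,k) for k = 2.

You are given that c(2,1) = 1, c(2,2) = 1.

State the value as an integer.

11

i=3: T(3,1)=0+2·1=2 | T(3,2)=1+2·1=3
i=4: T(4,2)=2+3·3=11
Read c(4,2) = 11.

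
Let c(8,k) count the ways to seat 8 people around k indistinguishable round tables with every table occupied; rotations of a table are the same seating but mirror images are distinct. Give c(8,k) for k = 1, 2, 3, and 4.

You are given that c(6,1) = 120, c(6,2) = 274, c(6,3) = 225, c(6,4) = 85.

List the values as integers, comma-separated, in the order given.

row 7: T[7][1]=6·120+0=720  T[7][2]=6·274+120=1764  T[7][3]=6·225+274=1624  T[7][4]=6·85+225=735
row 8: T[8][1]=7·720+0=5040  T[8][2]=7·1764+720=13068  T[8][3]=7·1624+1764=13132  T[8][4]=7·735+1624=6769
Read c(8,1) = 5040, c(8,2) = 13068, c(8,3) = 13132, c(8,4) = 6769.

5040, 13068, 13132, 6769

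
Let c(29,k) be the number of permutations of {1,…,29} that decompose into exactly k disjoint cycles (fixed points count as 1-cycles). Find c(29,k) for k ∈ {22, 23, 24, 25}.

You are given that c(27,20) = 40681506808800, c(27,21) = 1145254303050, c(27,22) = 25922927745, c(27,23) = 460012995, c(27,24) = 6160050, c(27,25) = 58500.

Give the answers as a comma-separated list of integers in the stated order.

123268226851770, 2918785153245, 55880640270, 843041745

r28: T_28,21=27×1145254303050+40681506808800=71603372991150; T_28,22=27×25922927745+1145254303050=1845173352165; T_28,23=27×460012995+25922927745=38343278610; T_28,24=27×6160050+460012995=626334345; T_28,25=27×58500+6160050=7739550
r29: T_29,22=28×1845173352165+71603372991150=123268226851770; T_29,23=28×38343278610+1845173352165=2918785153245; T_29,24=28×626334345+38343278610=55880640270; T_29,25=28×7739550+626334345=843041745
Read c(29,22) = 123268226851770, c(29,23) = 2918785153245, c(29,24) = 55880640270, c(29,25) = 843041745.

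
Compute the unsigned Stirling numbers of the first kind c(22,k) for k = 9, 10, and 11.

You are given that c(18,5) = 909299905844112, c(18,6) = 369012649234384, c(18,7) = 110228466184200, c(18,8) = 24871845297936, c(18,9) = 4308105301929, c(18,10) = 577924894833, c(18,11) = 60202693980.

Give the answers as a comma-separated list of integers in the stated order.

@19  (19,6):369012649234384·18+909299905844112→7551527592063024, (19,7):110228466184200·18+369012649234384→2353125040549984, (19,8):24871845297936·18+110228466184200→557921681547048, (19,9):4308105301929·18+24871845297936→102417740732658, (19,10):577924894833·18+4308105301929→14710753408923, (19,11):60202693980·18+577924894833→1661573386473
@20  (20,7):2353125040549984·19+7551527592063024→52260903362512720, (20,8):557921681547048·19+2353125040549984→12953636989943896, (20,9):102417740732658·19+557921681547048→2503858755467550, (20,10):14710753408923·19+102417740732658→381922055502195, (20,11):1661573386473·19+14710753408923→46280647751910
@21  (21,8):12953636989943896·20+52260903362512720→311333643161390640, (21,9):2503858755467550·20+12953636989943896→63030812099294896, (21,10):381922055502195·20+2503858755467550→10142299865511450, (21,11):46280647751910·20+381922055502195→1307535010540395
@22  (22,9):63030812099294896·21+311333643161390640→1634980697246583456, (22,10):10142299865511450·21+63030812099294896→276019109275035346, (22,11):1307535010540395·21+10142299865511450→37600535086859745
Read c(22,9) = 1634980697246583456, c(22,10) = 276019109275035346, c(22,11) = 37600535086859745.

1634980697246583456, 276019109275035346, 37600535086859745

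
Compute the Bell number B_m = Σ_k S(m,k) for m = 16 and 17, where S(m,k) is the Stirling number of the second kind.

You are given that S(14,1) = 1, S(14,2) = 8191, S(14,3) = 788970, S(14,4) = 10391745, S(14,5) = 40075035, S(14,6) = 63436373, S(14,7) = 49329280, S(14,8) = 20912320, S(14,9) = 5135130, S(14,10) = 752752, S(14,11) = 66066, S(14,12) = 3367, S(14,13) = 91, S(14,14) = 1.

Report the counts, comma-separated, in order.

row 15: T[15][1]=1·1+0=1  T[15][2]=2·8191+1=16383  T[15][3]=3·788970+8191=2375101  T[15][4]=4·10391745+788970=42355950  T[15][5]=5·40075035+10391745=210766920  T[15][6]=6·63436373+40075035=420693273  T[15][7]=7·49329280+63436373=408741333  T[15][8]=8·20912320+49329280=216627840  T[15][9]=9·5135130+20912320=67128490  T[15][10]=10·752752+5135130=12662650  T[15][11]=11·66066+752752=1479478  T[15][12]=12·3367+66066=106470  T[15][13]=13·91+3367=4550  T[15][14]=14·1+91=105  T[15][15]=15·0+1=1
row 16: T[16][1]=1·1+0=1  T[16][2]=2·16383+1=32767  T[16][3]=3·2375101+16383=7141686  T[16][4]=4·42355950+2375101=171798901  T[16][5]=5·210766920+42355950=1096190550  T[16][6]=6·420693273+210766920=2734926558  T[16][7]=7·408741333+420693273=3281882604  T[16][8]=8·216627840+408741333=2141764053  T[16][9]=9·67128490+216627840=820784250  T[16][10]=10·12662650+67128490=193754990  T[16][11]=11·1479478+12662650=28936908  T[16][12]=12·106470+1479478=2757118  T[16][13]=13·4550+106470=165620  T[16][14]=14·105+4550=6020  T[16][15]=15·1+105=120  T[16][16]=16·0+1=1
row 17: T[17][1]=1·1+0=1  T[17][2]=2·32767+1=65535  T[17][3]=3·7141686+32767=21457825  T[17][4]=4·171798901+7141686=694337290  T[17][5]=5·1096190550+171798901=5652751651  T[17][6]=6·2734926558+1096190550=17505749898  T[17][7]=7·3281882604+2734926558=25708104786  T[17][8]=8·2141764053+3281882604=20415995028  T[17][9]=9·820784250+2141764053=9528822303  T[17][10]=10·193754990+820784250=2758334150  T[17][11]=11·28936908+193754990=512060978  T[17][12]=12·2757118+28936908=62022324  T[17][13]=13·165620+2757118=4910178  T[17][14]=14·6020+165620=249900  T[17][15]=15·120+6020=7820  T[17][16]=16·1+120=136  T[17][17]=17·0+1=1
B_16 = ΣS(16,k) = 1+32767+7141686+171798901+1096190550+2734926558+3281882604+2141764053+820784250+193754990+28936908+2757118+165620+6020+120+1 = 10480142147
B_17 = ΣS(17,k) = 1+65535+21457825+694337290+5652751651+17505749898+25708104786+20415995028+9528822303+2758334150+512060978+62022324+4910178+249900+7820+136+1 = 82864869804

10480142147, 82864869804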